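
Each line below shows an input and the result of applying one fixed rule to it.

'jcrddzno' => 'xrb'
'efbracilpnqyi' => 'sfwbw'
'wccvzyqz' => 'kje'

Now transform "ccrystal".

qmo

Each output is the input with this applied: keep one character in every 3, starting at position 1 (positions 1st, 4th, 7th, ...), then shift every letter 12 places backward in the alphabet (wrapping around).
On "ccrystal" that produces "qmo".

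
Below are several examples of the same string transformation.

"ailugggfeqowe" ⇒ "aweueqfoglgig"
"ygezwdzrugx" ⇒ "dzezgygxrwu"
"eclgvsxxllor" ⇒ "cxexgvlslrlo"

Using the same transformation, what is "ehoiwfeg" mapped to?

eweofigh

The rule is to sort the characters into alphabetical order, then take characters alternately from the front and the back (1st, last, 2nd, 2nd-last, ...).
Working it through for "ehoiwfeg": intermediate "eefghiow", final "eweofigh".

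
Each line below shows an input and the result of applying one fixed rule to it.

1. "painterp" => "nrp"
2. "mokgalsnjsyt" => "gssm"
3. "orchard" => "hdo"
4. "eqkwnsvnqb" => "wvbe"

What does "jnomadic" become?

mij

In each case the input is transformed by: keep one character in every 3, starting at position 1 (positions 1st, 4th, 7th, ...), then move the first character to the end.
"jnomadic" → "jmi" → "mij".
(Check on "mokgalsnjsyt": → "mgss" → "gssm" ✓)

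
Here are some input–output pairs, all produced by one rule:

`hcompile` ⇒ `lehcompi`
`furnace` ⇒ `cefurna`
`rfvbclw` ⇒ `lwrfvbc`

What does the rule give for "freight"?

htfreig

Looking at the pairs, the operation is to move the last 2 characters to the front (rotate right by 2).
Doing the same to "freight": "htfreig".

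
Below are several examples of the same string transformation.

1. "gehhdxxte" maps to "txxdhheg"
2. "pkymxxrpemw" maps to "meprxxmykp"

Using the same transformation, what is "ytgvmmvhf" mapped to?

In each case the input is transformed by: delete the last character, then reverse the string.
On "ytgvmmvhf": the first step gives "ytgvmmvh", and the second then gives "hvmmvgty".

hvmmvgty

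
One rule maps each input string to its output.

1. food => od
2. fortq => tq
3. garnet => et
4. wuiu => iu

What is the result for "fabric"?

ic

The rule is to keep only the last 2 characters.
For "fabric" the result is "ic".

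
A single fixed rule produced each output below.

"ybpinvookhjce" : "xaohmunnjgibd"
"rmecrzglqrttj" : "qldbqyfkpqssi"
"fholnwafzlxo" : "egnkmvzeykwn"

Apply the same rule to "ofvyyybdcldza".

neuxxxacbkcyz

What's happening: shift every letter 1 place backward in the alphabet (wrapping around).
Applying that to "ofvyyybdcldza" gives "neuxxxacbkcyz".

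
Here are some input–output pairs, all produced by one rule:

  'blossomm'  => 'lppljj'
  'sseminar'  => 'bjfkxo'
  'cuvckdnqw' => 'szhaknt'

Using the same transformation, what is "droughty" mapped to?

lrdeqv

What's happening: delete the first 2 characters, then shift every letter 3 places backward in the alphabet (wrapping around).
Applying both steps to "droughty": "oughty", then "lrdeqv".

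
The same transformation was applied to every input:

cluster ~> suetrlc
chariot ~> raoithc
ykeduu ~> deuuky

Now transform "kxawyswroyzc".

Each output is the input with this applied: swap each adjacent pair of characters (1↔2, 3↔4, ...), then move the first 2 characters to the end (rotate left by 2).
"kxawyswroyzc" → "xkwasyrwyocz" → "wasyrwyoczxk".

wasyrwyoczxk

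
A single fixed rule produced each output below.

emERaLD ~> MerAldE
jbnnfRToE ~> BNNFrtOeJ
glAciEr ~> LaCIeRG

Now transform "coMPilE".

The rule is to move the first character to the end, then flip the case of every letter.
Applying both steps to "coMPilE": "oMPilEc", then "OmpILeC".

OmpILeC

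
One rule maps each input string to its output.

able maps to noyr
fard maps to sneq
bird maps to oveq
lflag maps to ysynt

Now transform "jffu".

Looking at the pairs, the operation is to shift every letter 13 places forward in the alphabet (wrapping around) — i.e. ROT13.
Applying that to "jffu" gives "wssh".

wssh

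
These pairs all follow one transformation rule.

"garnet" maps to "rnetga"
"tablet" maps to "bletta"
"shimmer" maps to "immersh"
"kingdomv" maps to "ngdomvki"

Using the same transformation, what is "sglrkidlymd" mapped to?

What's happening: move the first 2 characters to the end (rotate left by 2).
So "sglrkidlymd" becomes "lrkidlymdsg".

lrkidlymdsg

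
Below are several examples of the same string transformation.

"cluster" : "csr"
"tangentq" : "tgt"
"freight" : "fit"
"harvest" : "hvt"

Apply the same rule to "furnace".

The transformation: keep one character in every 3, starting at position 1 (positions 1st, 4th, 7th, ...).
So "furnace" becomes "fne".

fne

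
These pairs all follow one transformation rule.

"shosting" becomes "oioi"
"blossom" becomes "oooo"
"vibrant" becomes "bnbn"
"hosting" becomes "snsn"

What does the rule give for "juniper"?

The pattern: keep one character in every 3, starting at position 3 (positions 3rd, 6th, 9th, ...), then write the whole string twice.
Applying both steps to "juniper": "ne", then "nene".
(Check on "shosting": → "oi" → "oioi" ✓)

nene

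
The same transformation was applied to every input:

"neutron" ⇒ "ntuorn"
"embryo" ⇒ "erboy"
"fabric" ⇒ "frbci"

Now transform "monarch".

The transformation: swap each adjacent pair of characters (1↔2, 3↔4, ...), then delete the first character.
Applying both steps to "monarch": "omancrh", then "mancrh".

mancrh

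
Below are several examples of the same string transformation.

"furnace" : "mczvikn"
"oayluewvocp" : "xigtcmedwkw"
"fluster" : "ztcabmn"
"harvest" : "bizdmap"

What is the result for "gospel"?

twaxmo

Each output is the input with this applied: shift every letter 8 places forward in the alphabet (wrapping around), then swap the first and last characters.
Applying both steps to "gospel": "owaxmt", then "twaxmo".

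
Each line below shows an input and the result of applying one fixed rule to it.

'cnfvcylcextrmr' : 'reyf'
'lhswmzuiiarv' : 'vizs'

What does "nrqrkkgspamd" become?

dpkq

The pattern: keep one character in every 3, starting at position 3 (positions 3rd, 6th, 9th, ...), then reverse the string.
For "nrqrkkgspamd" the result is "dpkq".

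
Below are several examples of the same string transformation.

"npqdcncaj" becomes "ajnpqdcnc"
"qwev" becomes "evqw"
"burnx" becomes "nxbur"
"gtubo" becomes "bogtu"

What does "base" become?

seba

Each output is the input with this applied: move the last 2 characters to the front (rotate right by 2).
Applying that to "base" gives "seba".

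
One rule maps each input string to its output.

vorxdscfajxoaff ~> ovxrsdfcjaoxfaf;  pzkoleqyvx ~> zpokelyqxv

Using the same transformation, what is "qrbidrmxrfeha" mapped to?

rqibrdxmfrhea

Looking at the pairs, the operation is to swap each adjacent pair of characters (1↔2, 3↔4, ...).
On "qrbidrmxrfeha" that produces "rqibrdxmfrhea".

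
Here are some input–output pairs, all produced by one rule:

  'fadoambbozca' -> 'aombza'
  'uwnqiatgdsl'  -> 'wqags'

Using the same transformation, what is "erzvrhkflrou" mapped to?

rvhfru

Looking at the pairs, the operation is to keep every other character starting from the second (positions 2nd, 4th, 6th, ...).
On "erzvrhkflrou" that produces "rvhfru".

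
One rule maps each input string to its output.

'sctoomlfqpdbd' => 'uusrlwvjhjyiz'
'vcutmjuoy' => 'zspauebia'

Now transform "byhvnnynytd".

In each case the input is transformed by: move the first 3 characters to the end (rotate left by 3), then shift every letter 6 places forward in the alphabet (wrapping around).
Working it through for "byhvnnynytd": intermediate "vnnynytdbyh", final "bttetezjhen".

bttetezjhen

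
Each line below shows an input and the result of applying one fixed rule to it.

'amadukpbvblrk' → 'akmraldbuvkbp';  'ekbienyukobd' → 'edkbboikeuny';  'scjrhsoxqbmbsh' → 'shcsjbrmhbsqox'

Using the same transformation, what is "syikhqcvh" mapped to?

shyvickqh

What's happening: take characters alternately from the front and the back (1st, last, 2nd, 2nd-last, ...).
Applying that to "syikhqcvh" gives "shyvickqh".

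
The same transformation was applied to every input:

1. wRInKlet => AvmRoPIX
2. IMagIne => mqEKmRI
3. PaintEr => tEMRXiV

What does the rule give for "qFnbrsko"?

The rule is to shift every letter 4 places forward in the alphabet (wrapping around), then flip the case of every letter.
Starting from "qFnbrsko": after the first operation, "uJrfvwos"; after the second, "UjRFVWOS".

UjRFVWOS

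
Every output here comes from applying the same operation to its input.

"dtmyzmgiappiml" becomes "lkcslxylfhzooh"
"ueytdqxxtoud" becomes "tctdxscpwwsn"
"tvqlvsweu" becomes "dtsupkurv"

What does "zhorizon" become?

nmygnqhy

The pattern: shift every letter 1 place backward in the alphabet (wrapping around), then move the last 2 characters to the front (rotate right by 2).
On "zhorizon" that produces "nmygnqhy".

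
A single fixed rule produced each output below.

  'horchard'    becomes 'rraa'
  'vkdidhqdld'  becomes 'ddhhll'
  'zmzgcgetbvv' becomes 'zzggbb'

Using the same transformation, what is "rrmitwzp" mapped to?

mmww

Looking at the pairs, the operation is to keep one character in every 3, starting at position 3 (positions 3rd, 6th, 9th, ...), then double every character.
Doing the same to "rrmitwzp": "mmww".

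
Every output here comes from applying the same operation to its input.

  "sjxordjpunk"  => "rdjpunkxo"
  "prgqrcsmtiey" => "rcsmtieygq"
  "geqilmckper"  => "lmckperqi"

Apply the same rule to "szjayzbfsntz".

The transformation: delete the first 2 characters, then move the first 2 characters to the end (rotate left by 2).
Applying both steps to "szjayzbfsntz": "jayzbfsntz", then "yzbfsntzja".
(Check on "sjxordjpunk": → "xordjpunk" → "rdjpunkxo" ✓)

yzbfsntzja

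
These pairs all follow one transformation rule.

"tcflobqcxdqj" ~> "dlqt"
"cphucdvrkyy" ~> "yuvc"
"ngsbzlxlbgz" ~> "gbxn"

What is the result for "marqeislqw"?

What's happening: keep one character in every 3, starting at position 1 (positions 1st, 4th, 7th, ...), then swap the first and last characters.
Doing the same to "marqeislqw": "wqsm".
(Check on "ngsbzlxlbgz": → "nbxg" → "gbxn" ✓)

wqsm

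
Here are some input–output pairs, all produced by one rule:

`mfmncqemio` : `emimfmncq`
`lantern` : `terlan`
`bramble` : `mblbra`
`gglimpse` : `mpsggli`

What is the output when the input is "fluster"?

steflu

The transformation: delete the last character, then move the last 3 characters to the front (rotate right by 3).
Applying both steps to "fluster": "fluste", then "steflu".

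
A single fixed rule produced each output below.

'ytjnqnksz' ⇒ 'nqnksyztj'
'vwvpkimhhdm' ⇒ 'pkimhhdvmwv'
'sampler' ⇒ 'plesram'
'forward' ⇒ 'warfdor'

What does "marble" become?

Rule — swap the first and last characters, then move the first 3 characters to the end (rotate left by 3).
For "marble", step one produces "earblm"; step two turns that into "blmear".

blmear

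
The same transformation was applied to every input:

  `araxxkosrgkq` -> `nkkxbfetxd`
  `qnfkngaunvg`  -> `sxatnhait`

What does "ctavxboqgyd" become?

In each case the input is transformed by: delete the first 2 characters, then shift every letter 13 places forward in the alphabet (wrapping around) — i.e. ROT13.
Starting from "ctavxboqgyd": after the first operation, "avxboqgyd"; after the second, "nikobdtlq".

nikobdtlq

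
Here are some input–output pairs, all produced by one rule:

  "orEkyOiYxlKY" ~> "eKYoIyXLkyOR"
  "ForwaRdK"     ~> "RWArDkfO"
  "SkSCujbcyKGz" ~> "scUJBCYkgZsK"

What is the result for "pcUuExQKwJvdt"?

uUeXqkWjVDTPC

Looking at the pairs, the operation is to move the first 2 characters to the end (rotate left by 2), then flip the case of every letter.
Starting from "pcUuExQKwJvdt": after the first operation, "UuExQKwJvdtpc"; after the second, "uUeXqkWjVDTPC".
(Check on "SkSCujbcyKGz": → "SCujbcyKGzSk" → "scUJBCYkgZsK" ✓)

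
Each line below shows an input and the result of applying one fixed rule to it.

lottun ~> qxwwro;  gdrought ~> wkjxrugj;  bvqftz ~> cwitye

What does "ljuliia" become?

dlloxmo

Rule — shift every letter 3 places forward in the alphabet (wrapping around), then reverse the string.
"ljuliia" → "dlloxmo".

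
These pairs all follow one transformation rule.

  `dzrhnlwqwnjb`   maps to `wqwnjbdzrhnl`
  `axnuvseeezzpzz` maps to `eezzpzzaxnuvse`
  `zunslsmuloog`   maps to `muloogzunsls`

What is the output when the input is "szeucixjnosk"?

The transformation: swap the front and back halves of the string.
On "szeucixjnosk" that produces "xjnoskszeuci".

xjnoskszeuci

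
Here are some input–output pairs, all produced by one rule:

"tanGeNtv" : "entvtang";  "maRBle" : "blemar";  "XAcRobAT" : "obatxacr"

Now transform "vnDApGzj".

The rule is to swap the front and back halves of the string, then convert every letter to lowercase.
Applying both steps to "vnDApGzj": "pGzjvnDA", then "pgzjvnda".

pgzjvnda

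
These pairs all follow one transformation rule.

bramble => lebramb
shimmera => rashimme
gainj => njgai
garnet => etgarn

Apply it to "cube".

Rule — move the last 2 characters to the front (rotate right by 2).
For "cube" the result is "becu".

becu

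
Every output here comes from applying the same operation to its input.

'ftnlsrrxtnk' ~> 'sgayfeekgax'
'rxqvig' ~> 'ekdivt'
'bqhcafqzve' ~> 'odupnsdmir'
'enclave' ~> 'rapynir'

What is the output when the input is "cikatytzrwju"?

pvxnglgmejwh

What's happening: shift every letter 13 places forward in the alphabet (wrapping around) — i.e. ROT13.
"cikatytzrwju" → "pvxnglgmejwh".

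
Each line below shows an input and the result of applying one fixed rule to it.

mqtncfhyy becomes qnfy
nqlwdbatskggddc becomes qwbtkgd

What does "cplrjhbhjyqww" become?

prhhyw

What's happening: keep every other character starting from the second (positions 2nd, 4th, 6th, ...).
Applying that to "cplrjhbhjyqww" gives "prhhyw".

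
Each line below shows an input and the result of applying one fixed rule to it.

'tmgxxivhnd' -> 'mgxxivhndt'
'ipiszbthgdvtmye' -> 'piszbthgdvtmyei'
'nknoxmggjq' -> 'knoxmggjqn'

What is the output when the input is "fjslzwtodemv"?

jslzwtodemvf

The rule is to move the first character to the end.
On "fjslzwtodemv" that produces "jslzwtodemvf".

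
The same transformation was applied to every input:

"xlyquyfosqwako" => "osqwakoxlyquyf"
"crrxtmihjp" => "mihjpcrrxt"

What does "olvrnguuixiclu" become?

uixicluolvrngu

Each output is the input with this applied: swap the front and back halves of the string.
So "olvrnguuixiclu" becomes "uixicluolvrngu".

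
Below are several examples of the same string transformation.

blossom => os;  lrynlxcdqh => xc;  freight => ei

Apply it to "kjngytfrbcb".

Each output is the input with this applied: move the last 3 characters to the front (rotate right by 3), then keep only the last 2 characters.
Starting from "kjngytfrbcb": after the first operation, "bcbkjngytfr"; after the second, "fr".

fr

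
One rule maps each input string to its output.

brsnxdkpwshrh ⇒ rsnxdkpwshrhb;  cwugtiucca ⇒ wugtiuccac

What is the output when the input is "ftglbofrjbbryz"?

tglbofrjbbryzf

Looking at the pairs, the operation is to move the first character to the end.
For "ftglbofrjbbryz" the result is "tglbofrjbbryzf".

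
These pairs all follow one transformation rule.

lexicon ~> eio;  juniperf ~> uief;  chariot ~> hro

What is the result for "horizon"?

oio

What's happening: keep every other character starting from the second (positions 2nd, 4th, 6th, ...).
So "horizon" becomes "oio".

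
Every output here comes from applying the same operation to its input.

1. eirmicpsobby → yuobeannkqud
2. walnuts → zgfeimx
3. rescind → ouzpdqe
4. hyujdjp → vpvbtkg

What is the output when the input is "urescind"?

eouzpgdq

Each output is the input with this applied: move the first 3 characters to the end (rotate left by 3), then shift every letter 12 places forward in the alphabet (wrapping around).
For "urescind", step one produces "scindure"; step two turns that into "eouzpgdq".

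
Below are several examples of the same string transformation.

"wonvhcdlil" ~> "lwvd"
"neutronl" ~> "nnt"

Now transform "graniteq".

egn

Rule — keep one character in every 3, starting at position 1 (positions 1st, 4th, 7th, ...), then move the last character to the front.
On "graniteq": the first step gives "gne", and the second then gives "egn".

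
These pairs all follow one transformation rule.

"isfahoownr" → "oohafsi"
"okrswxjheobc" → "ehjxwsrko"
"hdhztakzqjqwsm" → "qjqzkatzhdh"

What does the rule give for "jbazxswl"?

xzabj

The transformation: reverse the string, then delete the first 3 characters.
Working it through for "jbazxswl": intermediate "lwsxzabj", final "xzabj".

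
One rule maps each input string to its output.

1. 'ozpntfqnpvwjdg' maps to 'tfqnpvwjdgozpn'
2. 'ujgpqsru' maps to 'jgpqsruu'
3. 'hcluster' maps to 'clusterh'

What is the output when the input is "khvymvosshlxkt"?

The pattern: move the last 3 characters to the front (rotate right by 3), then swap the front and back halves of the string.
On "khvymvosshlxkt" that produces "mvosshlxktkhvy".

mvosshlxktkhvy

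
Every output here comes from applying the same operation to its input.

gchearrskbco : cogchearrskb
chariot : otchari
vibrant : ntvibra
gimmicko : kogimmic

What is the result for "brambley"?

eybrambl

Looking at the pairs, the operation is to move the last 2 characters to the front (rotate right by 2).
Doing the same to "brambley": "eybrambl".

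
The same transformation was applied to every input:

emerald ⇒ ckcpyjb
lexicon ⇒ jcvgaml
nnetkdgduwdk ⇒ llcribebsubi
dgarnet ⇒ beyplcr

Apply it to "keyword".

icwumpb

The rule is to shift every letter 2 places backward in the alphabet (wrapping around).
On "keyword" that produces "icwumpb".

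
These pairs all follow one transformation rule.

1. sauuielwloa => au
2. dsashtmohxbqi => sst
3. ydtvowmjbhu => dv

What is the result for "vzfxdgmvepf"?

zx

In each case the input is transformed by: keep every other character starting from the second (positions 2nd, 4th, 6th, ...), then delete the last 3 characters.
"vzfxdgmvepf" → "zx".
(Check on "dsashtmohxbqi": → "sstoxq" → "sst" ✓)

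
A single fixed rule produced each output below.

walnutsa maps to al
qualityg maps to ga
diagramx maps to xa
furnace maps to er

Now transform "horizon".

The transformation: move the last 3 characters to the front (rotate right by 3), then keep one character in every 3, starting at position 3 (positions 3rd, 6th, 9th, ...).
On "horizon": the first step gives "zonhori", and the second then gives "nr".

nr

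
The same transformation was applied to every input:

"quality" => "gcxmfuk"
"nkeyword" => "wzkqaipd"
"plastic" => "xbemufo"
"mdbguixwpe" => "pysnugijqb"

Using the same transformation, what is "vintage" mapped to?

uhfzsmq

Each output is the input with this applied: swap each adjacent pair of characters (1↔2, 3↔4, ...), then shift every letter 12 places forward in the alphabet (wrapping around).
"vintage" → "uhfzsmq".
(Check on "nkeyword": → "knyeowdr" → "wzkqaipd" ✓)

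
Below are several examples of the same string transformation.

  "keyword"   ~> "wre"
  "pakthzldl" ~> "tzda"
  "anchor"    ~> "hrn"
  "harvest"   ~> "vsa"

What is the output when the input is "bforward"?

radf

Rule — keep every other character starting from the second (positions 2nd, 4th, 6th, ...), then move the first character to the end.
On "bforward": the first step gives "frad", and the second then gives "radf".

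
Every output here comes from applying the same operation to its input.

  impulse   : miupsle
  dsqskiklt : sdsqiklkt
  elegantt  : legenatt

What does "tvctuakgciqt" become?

The pattern: swap each adjacent pair of characters (1↔2, 3↔4, ...).
On "tvctuakgciqt" that produces "vttcaugkictq".

vttcaugkictq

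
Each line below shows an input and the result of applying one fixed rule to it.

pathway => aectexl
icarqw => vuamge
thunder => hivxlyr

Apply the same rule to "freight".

klxjvim

The rule is to shift every letter 4 places forward in the alphabet (wrapping around), then move the last 3 characters to the front (rotate right by 3).
Applying both steps to "freight": "jvimklx", then "klxjvim".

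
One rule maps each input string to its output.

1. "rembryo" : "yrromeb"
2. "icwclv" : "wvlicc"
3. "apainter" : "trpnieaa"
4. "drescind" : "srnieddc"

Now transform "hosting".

tsonihg

In each case the input is transformed by: sort the characters into reverse alphabetical order.
"hosting" → "tsonihg".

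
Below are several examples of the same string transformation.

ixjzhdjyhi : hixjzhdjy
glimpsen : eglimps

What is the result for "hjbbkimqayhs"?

What's happening: delete the last character, then move the last character to the front.
Starting from "hjbbkimqayhs": after the first operation, "hjbbkimqayh"; after the second, "hhjbbkimqay".

hhjbbkimqay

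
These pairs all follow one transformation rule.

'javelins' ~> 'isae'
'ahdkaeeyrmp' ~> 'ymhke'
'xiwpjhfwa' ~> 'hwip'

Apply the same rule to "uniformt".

rtnf

Looking at the pairs, the operation is to keep every other character starting from the second (positions 2nd, 4th, 6th, ...), then move the last 2 characters to the front (rotate right by 2).
For "uniformt", step one produces "nfrt"; step two turns that into "rtnf".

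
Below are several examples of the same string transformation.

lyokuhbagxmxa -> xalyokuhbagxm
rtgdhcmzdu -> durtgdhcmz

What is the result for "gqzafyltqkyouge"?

gegqzafyltqkyou

The transformation: move the last 2 characters to the front (rotate right by 2).
Doing the same to "gqzafyltqkyouge": "gegqzafyltqkyou".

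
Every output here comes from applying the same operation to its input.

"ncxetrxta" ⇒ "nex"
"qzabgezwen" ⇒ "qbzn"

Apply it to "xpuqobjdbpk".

The pattern: keep one character in every 3, starting at position 1 (positions 1st, 4th, 7th, ...).
"xpuqobjdbpk" → "xqjp".

xqjp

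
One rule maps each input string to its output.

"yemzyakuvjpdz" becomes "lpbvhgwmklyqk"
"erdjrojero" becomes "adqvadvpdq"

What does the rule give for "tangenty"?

Each output is the input with this applied: shift every letter 12 places forward in the alphabet (wrapping around), then reverse the string.
For "tangenty", step one produces "fmzsqzfk"; step two turns that into "kfzqszmf".

kfzqszmf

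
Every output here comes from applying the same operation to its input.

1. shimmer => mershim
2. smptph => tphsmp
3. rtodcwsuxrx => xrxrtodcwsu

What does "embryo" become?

The transformation: move the last 3 characters to the front (rotate right by 3).
On "embryo" that produces "ryoemb".

ryoemb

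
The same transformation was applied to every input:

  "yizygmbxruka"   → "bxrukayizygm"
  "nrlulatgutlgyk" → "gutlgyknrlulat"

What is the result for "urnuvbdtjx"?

bdtjxurnuv

Each output is the input with this applied: swap the front and back halves of the string.
So "urnuvbdtjx" becomes "bdtjxurnuv".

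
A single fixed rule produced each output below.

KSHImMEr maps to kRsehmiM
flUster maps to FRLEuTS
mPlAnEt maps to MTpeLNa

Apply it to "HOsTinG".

The rule is to take characters alternately from the front and the back (1st, last, 2nd, 2nd-last, ...), then flip the case of every letter.
Applying both steps to "HOsTinG": "HGOnsiT", then "hgoNSIt".

hgoNSIt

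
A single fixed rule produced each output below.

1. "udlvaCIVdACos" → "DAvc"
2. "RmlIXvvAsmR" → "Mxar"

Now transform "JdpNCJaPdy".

Looking at the pairs, the operation is to keep one character in every 3, starting at position 2 (positions 2nd, 5th, 8th, ...), then flip the case of every letter.
Working it through for "JdpNCJaPdy": intermediate "dCP", final "Dcp".
(Check on "udlvaCIVdACos": → "daVC" → "DAvc" ✓)

Dcp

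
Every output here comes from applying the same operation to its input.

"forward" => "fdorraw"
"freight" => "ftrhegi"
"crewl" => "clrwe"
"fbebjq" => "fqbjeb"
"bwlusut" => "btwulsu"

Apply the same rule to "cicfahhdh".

chidchfha

In each case the input is transformed by: take characters alternately from the front and the back (1st, last, 2nd, 2nd-last, ...).
For "cicfahhdh" the result is "chidchfha".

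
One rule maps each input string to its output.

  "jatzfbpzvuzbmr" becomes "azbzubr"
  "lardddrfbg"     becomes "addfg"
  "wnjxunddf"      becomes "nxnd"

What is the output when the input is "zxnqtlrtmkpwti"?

xqltkwi

The transformation: keep every other character starting from the second (positions 2nd, 4th, 6th, ...).
So "zxnqtlrtmkpwti" becomes "xqltkwi".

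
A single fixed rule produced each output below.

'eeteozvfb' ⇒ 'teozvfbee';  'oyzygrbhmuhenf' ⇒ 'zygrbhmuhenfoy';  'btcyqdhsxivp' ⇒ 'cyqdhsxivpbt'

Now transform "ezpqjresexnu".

The rule is to move the first 2 characters to the end (rotate left by 2).
For "ezpqjresexnu" the result is "pqjresexnuez".

pqjresexnuez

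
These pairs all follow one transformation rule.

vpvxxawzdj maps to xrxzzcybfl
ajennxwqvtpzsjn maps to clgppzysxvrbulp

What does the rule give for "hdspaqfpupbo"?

jfurcshrwrdq

What's happening: shift every letter 2 places forward in the alphabet (wrapping around).
Applying that to "hdspaqfpupbo" gives "jfurcshrwrdq".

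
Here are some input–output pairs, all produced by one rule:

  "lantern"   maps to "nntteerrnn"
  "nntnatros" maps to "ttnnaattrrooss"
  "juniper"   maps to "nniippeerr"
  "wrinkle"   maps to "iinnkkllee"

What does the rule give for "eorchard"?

rrcchhaarrdd

The transformation: delete the first 2 characters, then double every character.
Doing the same to "eorchard": "rrcchhaarrdd".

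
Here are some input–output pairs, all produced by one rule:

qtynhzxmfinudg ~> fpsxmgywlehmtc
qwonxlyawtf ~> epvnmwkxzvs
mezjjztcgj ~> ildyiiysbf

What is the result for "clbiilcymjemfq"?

pbkahhkbxlidle

The transformation: move the last character to the front, then shift every letter 1 place backward in the alphabet (wrapping around).
Working it through for "clbiilcymjemfq": intermediate "qclbiilcymjemf", final "pbkahhkbxlidle".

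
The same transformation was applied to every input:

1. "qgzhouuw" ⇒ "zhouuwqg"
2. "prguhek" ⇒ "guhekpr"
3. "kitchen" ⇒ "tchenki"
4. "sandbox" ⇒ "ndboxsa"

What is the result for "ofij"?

Looking at the pairs, the operation is to move the first 2 characters to the end (rotate left by 2).
So "ofij" becomes "ijof".

ijof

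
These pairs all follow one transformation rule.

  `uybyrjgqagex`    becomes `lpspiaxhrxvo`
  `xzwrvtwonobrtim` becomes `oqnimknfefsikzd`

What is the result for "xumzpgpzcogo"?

oldqgxgqtfxf

The rule is to shift every letter 9 places backward in the alphabet (wrapping around).
"xumzpgpzcogo" → "oldqgxgqtfxf".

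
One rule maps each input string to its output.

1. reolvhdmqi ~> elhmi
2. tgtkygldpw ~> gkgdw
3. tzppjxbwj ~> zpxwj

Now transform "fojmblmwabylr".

In each case the input is transformed by: swap each adjacent pair of characters (1↔2, 3↔4, ...), then keep every other character starting from the first (positions 1st, 3rd, 5th, ...).
For "fojmblmwabylr", step one produces "ofmjlbwmbalyr"; step two turns that into "omlwblr".

omlwblr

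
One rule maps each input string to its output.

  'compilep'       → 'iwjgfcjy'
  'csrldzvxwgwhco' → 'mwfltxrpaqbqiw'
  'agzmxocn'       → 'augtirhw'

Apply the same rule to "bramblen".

lvgufvhy

The transformation: shift every letter 6 places backward in the alphabet (wrapping around), then swap each adjacent pair of characters (1↔2, 3↔4, ...).
On "bramblen" that produces "lvgufvhy".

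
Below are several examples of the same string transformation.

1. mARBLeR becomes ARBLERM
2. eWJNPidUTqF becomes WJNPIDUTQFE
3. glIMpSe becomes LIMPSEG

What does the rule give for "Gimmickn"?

The transformation: move the first character to the end, then convert every letter to uppercase.
Applying both steps to "Gimmickn": "immicknG", then "IMMICKNG".
(Check on "eWJNPidUTqF": → "WJNPidUTqFe" → "WJNPIDUTQFE" ✓)

IMMICKNG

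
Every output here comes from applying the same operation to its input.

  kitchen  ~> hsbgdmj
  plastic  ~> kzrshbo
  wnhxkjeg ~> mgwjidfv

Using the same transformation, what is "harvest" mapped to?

In each case the input is transformed by: shift every letter 1 place backward in the alphabet (wrapping around), then move the first character to the end.
Applying both steps to "harvest": "gzqudrs", then "zqudrsg".

zqudrsg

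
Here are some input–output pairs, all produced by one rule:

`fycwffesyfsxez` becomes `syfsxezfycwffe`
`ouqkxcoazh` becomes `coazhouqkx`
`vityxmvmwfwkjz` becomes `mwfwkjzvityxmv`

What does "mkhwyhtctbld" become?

The rule is to swap the front and back halves of the string.
On "mkhwyhtctbld" that produces "tctbldmkhwyh".

tctbldmkhwyh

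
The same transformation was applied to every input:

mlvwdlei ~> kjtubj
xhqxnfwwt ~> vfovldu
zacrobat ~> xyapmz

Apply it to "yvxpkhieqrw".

wtvnifgco

Looking at the pairs, the operation is to delete the last 2 characters, then shift every letter 2 places backward in the alphabet (wrapping around).
On "yvxpkhieqrw" that produces "wtvnifgco".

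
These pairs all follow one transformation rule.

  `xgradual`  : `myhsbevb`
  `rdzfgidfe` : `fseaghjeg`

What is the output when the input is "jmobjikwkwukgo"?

pknpckjlxlxvlh

Each output is the input with this applied: shift every letter 1 place forward in the alphabet (wrapping around), then move the last character to the front.
On "jmobjikwkwukgo" that produces "pknpckjlxlxvlh".
(Check on "rdzfgidfe": → "seaghjegf" → "fseaghjeg" ✓)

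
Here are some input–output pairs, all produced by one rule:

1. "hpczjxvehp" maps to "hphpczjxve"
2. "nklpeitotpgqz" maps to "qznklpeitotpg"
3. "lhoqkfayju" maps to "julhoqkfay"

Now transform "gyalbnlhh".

In each case the input is transformed by: move the last 2 characters to the front (rotate right by 2).
On "gyalbnlhh" that produces "hhgyalbnl".

hhgyalbnl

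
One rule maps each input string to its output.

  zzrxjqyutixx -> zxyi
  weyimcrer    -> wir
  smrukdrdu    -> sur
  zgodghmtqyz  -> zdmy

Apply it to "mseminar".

mma

In each case the input is transformed by: keep one character in every 3, starting at position 1 (positions 1st, 4th, 7th, ...).
So "mseminar" becomes "mma".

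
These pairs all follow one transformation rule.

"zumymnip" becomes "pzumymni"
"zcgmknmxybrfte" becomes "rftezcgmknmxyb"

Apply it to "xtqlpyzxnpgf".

What's happening: swap the front and back halves of the string, then move the first 3 characters to the end (rotate left by 3).
Doing the same to "xtqlpyzxnpgf": "pgfxtqlpyzxn".

pgfxtqlpyzxn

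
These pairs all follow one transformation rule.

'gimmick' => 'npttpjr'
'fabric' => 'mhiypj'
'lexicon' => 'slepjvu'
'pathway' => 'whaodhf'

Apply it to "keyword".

rlfdvyk

The transformation: shift every letter 7 places forward in the alphabet (wrapping around).
Applying that to "keyword" gives "rlfdvyk".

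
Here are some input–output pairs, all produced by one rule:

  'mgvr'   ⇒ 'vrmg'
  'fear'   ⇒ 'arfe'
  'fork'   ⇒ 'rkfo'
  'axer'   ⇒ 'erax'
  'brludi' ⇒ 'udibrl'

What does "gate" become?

The transformation: swap the front and back halves of the string.
Applying that to "gate" gives "tega".

tega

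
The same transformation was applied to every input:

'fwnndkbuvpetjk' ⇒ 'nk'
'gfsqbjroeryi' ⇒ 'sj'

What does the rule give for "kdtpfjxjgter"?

tj

Each output is the input with this applied: keep one character in every 3, starting at position 3 (positions 3rd, 6th, 9th, ...), then keep only the first 2 characters.
Applying both steps to "kdtpfjxjgter": "tjgr", then "tj".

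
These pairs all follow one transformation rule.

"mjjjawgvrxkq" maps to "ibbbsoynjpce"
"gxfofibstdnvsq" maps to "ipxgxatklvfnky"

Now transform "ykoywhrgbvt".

lcgqozjytnq

The pattern: shift every letter 8 places backward in the alphabet (wrapping around), then swap the first and last characters.
On "ykoywhrgbvt": the first step gives "qcgqozjytnl", and the second then gives "lcgqozjytnq".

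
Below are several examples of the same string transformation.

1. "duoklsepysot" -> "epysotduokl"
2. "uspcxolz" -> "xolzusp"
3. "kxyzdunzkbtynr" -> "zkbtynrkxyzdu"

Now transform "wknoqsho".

qshowkn

The rule is to swap the front and back halves of the string, then delete the last character.
Working it through for "wknoqsho": intermediate "qshowkno", final "qshowkn".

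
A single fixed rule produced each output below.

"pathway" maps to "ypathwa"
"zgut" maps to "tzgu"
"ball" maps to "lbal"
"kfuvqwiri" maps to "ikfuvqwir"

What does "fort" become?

tfor

Rule — move the last character to the front.
Applying that to "fort" gives "tfor".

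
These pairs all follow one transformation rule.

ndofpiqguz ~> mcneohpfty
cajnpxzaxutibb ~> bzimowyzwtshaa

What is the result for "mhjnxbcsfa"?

lgimwabrez

Looking at the pairs, the operation is to shift every letter 1 place backward in the alphabet (wrapping around).
"mhjnxbcsfa" → "lgimwabrez".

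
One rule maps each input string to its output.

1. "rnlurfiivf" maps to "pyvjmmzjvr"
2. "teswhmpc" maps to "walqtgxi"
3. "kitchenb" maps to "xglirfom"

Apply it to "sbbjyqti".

fncuxmwf

The transformation: move the first 2 characters to the end (rotate left by 2), then shift every letter 4 places forward in the alphabet (wrapping around).
Working it through for "sbbjyqti": intermediate "bjyqtisb", final "fncuxmwf".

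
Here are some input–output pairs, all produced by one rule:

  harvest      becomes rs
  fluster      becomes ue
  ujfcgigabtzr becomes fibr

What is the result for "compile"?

The transformation: keep one character in every 3, starting at position 3 (positions 3rd, 6th, 9th, ...).
Doing the same to "compile": "ml".

ml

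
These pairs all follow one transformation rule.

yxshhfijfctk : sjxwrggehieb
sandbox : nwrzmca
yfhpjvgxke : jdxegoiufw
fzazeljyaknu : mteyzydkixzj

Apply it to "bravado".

cnaqzuz

Rule — shift every letter 1 place backward in the alphabet (wrapping around), then move the last 2 characters to the front (rotate right by 2).
Applying that to "bravado" gives "cnaqzuz".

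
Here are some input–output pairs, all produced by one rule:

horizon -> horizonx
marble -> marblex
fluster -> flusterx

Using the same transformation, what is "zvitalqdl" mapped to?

The transformation: append "x".
"zvitalqdl" → "zvitalqdlx".

zvitalqdlx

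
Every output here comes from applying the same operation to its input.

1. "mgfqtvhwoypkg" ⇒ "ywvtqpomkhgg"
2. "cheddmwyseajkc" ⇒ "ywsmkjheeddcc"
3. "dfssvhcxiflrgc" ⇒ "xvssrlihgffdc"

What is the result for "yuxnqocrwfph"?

What's happening: sort the characters into reverse alphabetical order, then delete the last character.
Applying that to "yuxnqocrwfph" gives "yxwurqponhf".
(Check on "mgfqtvhwoypkg": → "ywvtqpomkhggf" → "ywvtqpomkhgg" ✓)

yxwurqponhf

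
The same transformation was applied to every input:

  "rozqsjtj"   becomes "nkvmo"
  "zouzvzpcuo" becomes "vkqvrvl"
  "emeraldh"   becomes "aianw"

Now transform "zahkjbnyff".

In each case the input is transformed by: delete the last 3 characters, then shift every letter 4 places backward in the alphabet (wrapping around).
Working it through for "zahkjbnyff": intermediate "zahkjbn", final "vwdgfxj".

vwdgfxj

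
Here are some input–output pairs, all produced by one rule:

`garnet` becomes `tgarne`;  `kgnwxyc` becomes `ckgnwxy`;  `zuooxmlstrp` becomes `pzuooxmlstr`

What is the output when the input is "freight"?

The rule is to move the last character to the front.
For "freight" the result is "tfreigh".

tfreigh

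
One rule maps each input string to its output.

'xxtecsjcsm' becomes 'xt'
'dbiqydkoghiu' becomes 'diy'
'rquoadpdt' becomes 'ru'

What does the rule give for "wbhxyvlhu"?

wh

Rule — keep every other character starting from the first (positions 1st, 3rd, 5th, ...), then delete the last 3 characters.
Starting from "wbhxyvlhu": after the first operation, "whylu"; after the second, "wh".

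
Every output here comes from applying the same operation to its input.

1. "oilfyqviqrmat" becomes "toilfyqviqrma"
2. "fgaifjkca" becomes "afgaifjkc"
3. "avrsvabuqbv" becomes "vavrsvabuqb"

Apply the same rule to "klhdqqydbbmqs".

Rule — move the last character to the front.
So "klhdqqydbbmqs" becomes "sklhdqqydbbmq".

sklhdqqydbbmq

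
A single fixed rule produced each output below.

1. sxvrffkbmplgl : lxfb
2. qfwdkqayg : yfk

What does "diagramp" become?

pir

In each case the input is transformed by: keep one character in every 3, starting at position 2 (positions 2nd, 5th, 8th, ...), then move the last character to the front.
Applying both steps to "diagramp": "irp", then "pir".
(Check on "sxvrffkbmplgl": → "xfbl" → "lxfb" ✓)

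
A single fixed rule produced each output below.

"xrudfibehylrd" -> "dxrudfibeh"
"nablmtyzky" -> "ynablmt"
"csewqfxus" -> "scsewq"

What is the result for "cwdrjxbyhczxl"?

Each output is the input with this applied: move the last character to the front, then delete the last 3 characters.
On "cwdrjxbyhczxl": the first step gives "lcwdrjxbyhczx", and the second then gives "lcwdrjxbyh".

lcwdrjxbyh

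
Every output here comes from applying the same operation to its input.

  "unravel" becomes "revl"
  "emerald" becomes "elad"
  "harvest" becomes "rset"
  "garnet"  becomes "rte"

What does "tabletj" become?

Looking at the pairs, the operation is to swap each adjacent pair of characters (1↔2, 3↔4, ...), then delete the first 3 characters.
Working it through for "tabletj": intermediate "atlbtej", final "btej".

btej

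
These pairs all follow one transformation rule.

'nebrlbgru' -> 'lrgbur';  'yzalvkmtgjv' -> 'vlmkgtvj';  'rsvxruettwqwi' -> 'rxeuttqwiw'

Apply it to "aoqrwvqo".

wrqvo

In each case the input is transformed by: delete the first 3 characters, then swap each adjacent pair of characters (1↔2, 3↔4, ...).
Doing the same to "aoqrwvqo": "wrqvo".
(Check on "rsvxruettwqwi": → "xruettwqwi" → "rxeuttqwiw" ✓)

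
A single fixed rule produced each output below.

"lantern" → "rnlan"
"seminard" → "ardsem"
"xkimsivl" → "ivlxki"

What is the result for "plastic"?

icpla

Rule — move the first 3 characters to the end (rotate left by 3), then delete the first 2 characters.
For "plastic", step one produces "sticpla"; step two turns that into "icpla".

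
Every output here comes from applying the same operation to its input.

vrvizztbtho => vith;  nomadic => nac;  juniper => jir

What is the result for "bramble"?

Rule — keep one character in every 3, starting at position 1 (positions 1st, 4th, 7th, ...).
"bramble" → "bme".

bme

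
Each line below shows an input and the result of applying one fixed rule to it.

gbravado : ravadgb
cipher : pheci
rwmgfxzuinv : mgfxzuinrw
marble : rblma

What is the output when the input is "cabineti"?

binetca

The transformation: delete the last character, then move the first 2 characters to the end (rotate left by 2).
Starting from "cabineti": after the first operation, "cabinet"; after the second, "binetca".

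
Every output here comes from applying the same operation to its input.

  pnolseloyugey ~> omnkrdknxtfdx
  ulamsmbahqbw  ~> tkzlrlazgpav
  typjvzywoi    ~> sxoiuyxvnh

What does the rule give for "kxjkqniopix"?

In each case the input is transformed by: shift every letter 1 place backward in the alphabet (wrapping around).
On "kxjkqniopix" that produces "jwijpmhnohw".

jwijpmhnohw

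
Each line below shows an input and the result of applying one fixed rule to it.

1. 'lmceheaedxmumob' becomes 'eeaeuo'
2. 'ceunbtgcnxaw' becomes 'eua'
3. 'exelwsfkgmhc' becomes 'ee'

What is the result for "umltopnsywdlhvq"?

The rule is to keep only the vowels.
Doing the same to "umltopnsywdlhvq": "uo".

uo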